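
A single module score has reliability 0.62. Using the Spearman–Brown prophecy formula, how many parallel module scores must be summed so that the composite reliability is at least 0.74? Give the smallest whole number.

k ≥ ρ*(1−ρ₁)/(ρ₁(1−ρ*)) = 0.74·0.38 / (0.62·0.26) = 1.744.
Smallest integer k = 2.

2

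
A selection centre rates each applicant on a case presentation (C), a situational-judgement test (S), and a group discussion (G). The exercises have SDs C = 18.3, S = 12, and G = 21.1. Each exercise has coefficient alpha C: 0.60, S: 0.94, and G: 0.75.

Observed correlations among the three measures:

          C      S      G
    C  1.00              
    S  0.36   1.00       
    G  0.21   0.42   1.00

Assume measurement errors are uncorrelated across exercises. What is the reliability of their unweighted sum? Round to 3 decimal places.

0.826

Var(C+S+G) = 18.3² + 12² + 21.1² + 2·[18.3·12·0.36 + 18.3·21.1·0.21 + 12·21.1·0.42] = 924.1 + 532.975 = 1457.07.
Under uncorrelated errors the observed covariances equal the true-score covariances, so only the own-variance terms attenuate.
True-score variance = [18.3²·0.60 + 12²·0.94 + 21.1²·0.75] + 532.975 = 670.202 + 532.975 = 1203.18.
Reliability = 1203.18 / 1457.07 = 0.826.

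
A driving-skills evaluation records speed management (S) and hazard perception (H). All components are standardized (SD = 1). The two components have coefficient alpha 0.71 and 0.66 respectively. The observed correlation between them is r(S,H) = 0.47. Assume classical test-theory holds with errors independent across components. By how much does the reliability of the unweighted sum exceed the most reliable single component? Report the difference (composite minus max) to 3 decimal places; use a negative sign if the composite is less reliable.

Var(sum) = 2 + 0.94 = 2.94; true-score variance = 1.37 + 0.94 = 2.31; composite reliability = 0.7857.
Max component reliability = 0.7100.
Difference = 0.7857 − 0.7100 = 0.076.

0.076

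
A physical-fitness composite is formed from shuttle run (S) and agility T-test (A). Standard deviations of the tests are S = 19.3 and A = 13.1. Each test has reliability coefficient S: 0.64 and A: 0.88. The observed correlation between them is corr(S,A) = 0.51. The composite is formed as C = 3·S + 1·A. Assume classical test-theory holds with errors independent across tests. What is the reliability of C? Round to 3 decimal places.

Var(C) = 3²·19.3² + 13.1² + 2·[3·19.3·13.1·0.51] = 3524.02 + 773.66 = 4297.68.
Under uncorrelated errors the observed covariances equal the true-score covariances, so only the own-variance terms attenuate.
True-score variance = [3²·19.3²·0.64 + 13.1²·0.88] + 773.66 = 2296.56 + 773.66 = 3070.22.
Reliability = 3070.22 / 4297.68 = 0.714.

0.714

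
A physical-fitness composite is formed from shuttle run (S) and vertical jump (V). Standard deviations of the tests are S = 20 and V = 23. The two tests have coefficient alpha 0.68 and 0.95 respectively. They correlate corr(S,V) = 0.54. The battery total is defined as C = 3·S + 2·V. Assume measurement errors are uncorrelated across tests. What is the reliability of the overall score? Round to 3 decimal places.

Var(C) = 3²·20² + 2²·23² + 2·[6·20·23·0.54] = 5716 + 2980.8 = 8696.8.
With uncorrelated errors the cross-covariances are all true-score covariance, so they carry over unchanged; only the diagonal terms shrink to ρᵢσᵢ².
True-score variance = [3²·20²·0.68 + 2²·23²·0.95] + 2980.8 = 4458.2 + 2980.8 = 7439.
Reliability = 7439 / 8696.8 = 0.855.

0.855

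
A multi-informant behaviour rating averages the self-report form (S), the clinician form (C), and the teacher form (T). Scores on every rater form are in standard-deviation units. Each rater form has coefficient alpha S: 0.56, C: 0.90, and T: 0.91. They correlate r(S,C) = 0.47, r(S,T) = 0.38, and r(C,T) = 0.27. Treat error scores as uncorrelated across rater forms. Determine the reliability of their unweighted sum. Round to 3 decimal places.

Var(S+C+T) = 3 + 2·[0.47 + 0.38 + 0.27] = 3 + 2.24 = 5.24.
Because errors are independent across components, Cov(Tᵢ,Tⱼ) = Cov(Xᵢ,Xⱼ); the off-diagonal part of the true-score variance is the same as above.
True-score variance = [0.56 + 0.90 + 0.91] + 2.24 = 2.37 + 2.24 = 4.61.
Reliability = 4.61 / 5.24 = 0.880.

0.880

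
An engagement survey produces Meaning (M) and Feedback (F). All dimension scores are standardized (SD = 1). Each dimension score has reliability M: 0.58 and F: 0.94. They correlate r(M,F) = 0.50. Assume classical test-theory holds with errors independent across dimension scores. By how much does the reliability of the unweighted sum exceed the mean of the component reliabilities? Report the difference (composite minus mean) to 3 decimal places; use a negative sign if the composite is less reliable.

0.080

Var(sum) = 2 + 1 = 3; true-score variance = 1.52 + 1 = 2.52; composite reliability = 0.8400.
Mean component reliability = 0.7600.
Difference = 0.8400 − 0.7600 = 0.080.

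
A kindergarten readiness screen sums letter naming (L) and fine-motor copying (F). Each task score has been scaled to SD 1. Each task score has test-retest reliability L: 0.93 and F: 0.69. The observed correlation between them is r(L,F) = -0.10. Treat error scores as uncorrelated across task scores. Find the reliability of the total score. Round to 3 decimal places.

0.789

Var(L+F) = 2 + 2·[(-0.10)] = 2 − 0.2 = 1.8.
Under uncorrelated errors the observed covariances equal the true-score covariances, so only the own-variance terms attenuate.
True-score variance = [0.93 + 0.69] − 0.2 = 1.62 − 0.2 = 1.42.
Reliability = 1.42 / 1.8 = 0.789.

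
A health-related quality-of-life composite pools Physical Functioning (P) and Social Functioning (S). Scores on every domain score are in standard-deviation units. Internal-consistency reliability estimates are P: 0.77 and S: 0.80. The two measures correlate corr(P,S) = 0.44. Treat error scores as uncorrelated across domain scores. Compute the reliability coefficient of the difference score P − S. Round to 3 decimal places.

Var(P−S) = 1 + 1 − 2·0.44 = 2 − 0.88 = 1.12.
Because errors are independent across components, Cov(Tᵢ,Tⱼ) = Cov(Xᵢ,Xⱼ); the off-diagonal part of the true-score variance is the same as above.
True-score variance = [0.77 + 0.80] − 0.88 = 1.57 − 0.88 = 0.69.
Reliability = 0.69 / 1.12 = 0.616.

0.616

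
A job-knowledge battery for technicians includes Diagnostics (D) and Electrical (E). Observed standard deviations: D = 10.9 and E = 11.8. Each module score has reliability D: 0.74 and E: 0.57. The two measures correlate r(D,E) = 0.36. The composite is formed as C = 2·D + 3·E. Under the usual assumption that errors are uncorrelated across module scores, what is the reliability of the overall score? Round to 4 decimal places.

0.7100

Var(C) = 2²·10.9² + 3²·11.8² + 2·[6·10.9·11.8·0.36] = 1728.4 + 555.638 = 2284.04.
Because errors are independent across components, Cov(Tᵢ,Tⱼ) = Cov(Xᵢ,Xⱼ); the off-diagonal part of the true-score variance is the same as above.
True-score variance = [2²·10.9²·0.74 + 3²·11.8²·0.57] + 555.638 = 1065.98 + 555.638 = 1621.62.
Reliability = 1621.62 / 2284.04 = 0.7100.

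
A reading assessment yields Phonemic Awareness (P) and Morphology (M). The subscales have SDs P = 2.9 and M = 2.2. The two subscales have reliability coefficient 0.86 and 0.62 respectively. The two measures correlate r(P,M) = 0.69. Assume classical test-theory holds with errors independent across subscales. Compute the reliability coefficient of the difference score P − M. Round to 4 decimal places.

0.3214

Var(P−M) = 2.9² + 2.2² − 2·2.9·2.2·0.69 = 13.25 − 8.8044 = 4.4456.
Under uncorrelated errors the observed covariances equal the true-score covariances, so only the own-variance terms attenuate.
True-score variance = [2.9²·0.86 + 2.2²·0.62] − 8.8044 = 10.2334 − 8.8044 = 1.429.
Reliability = 1.429 / 4.4456 = 0.3214.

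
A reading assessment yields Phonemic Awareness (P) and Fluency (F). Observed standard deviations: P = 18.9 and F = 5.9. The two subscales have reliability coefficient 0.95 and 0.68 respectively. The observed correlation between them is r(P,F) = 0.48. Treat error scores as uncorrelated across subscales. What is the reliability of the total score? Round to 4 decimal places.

0.9419

Var(P+F) = 18.9² + 5.9² + 2·[18.9·5.9·0.48] = 392.02 + 107.05 = 499.07.
Because errors are independent across components, Cov(Tᵢ,Tⱼ) = Cov(Xᵢ,Xⱼ); the off-diagonal part of the true-score variance is the same as above.
True-score variance = [18.9²·0.95 + 5.9²·0.68] + 107.05 = 363.02 + 107.05 = 470.07.
Reliability = 470.07 / 499.07 = 0.9419.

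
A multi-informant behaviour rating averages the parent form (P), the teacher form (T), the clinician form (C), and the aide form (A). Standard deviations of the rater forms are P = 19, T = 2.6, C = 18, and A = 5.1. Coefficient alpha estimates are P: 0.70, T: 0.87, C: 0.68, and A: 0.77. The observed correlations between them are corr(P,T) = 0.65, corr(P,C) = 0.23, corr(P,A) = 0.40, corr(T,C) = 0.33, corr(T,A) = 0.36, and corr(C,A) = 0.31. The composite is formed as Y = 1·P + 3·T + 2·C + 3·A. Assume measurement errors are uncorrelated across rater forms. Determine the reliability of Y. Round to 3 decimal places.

Var(Y) = 19² + 3²·2.6² + 2²·18² + 3²·5.1² + 2·[3·19·2.6·0.65 + 2·19·18·0.23 + 3·19·5.1·0.40 + 6·2.6·18·0.33 + 9·2.6·5.1·0.36 + 6·18·5.1·0.31] = 1951.93 + 1352.61 = 3304.54.
Because errors are independent across components, Cov(Tᵢ,Tⱼ) = Cov(Xᵢ,Xⱼ); the off-diagonal part of the true-score variance is the same as above.
True-score variance = [19²·0.70 + 3²·2.6²·0.87 + 2²·18²·0.68 + 3²·5.1²·0.77] + 1352.61 = 1367.16 + 1352.61 = 2719.77.
Reliability = 2719.77 / 3304.54 = 0.823.

0.823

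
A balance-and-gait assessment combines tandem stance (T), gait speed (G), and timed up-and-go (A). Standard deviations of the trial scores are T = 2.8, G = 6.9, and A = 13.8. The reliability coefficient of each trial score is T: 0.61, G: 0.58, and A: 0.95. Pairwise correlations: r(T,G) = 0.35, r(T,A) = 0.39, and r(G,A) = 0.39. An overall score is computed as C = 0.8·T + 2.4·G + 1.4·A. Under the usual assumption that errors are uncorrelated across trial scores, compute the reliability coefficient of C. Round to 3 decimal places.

Var(C) = 0.8²·2.8² + 2.4²·6.9² + 1.4²·13.8² + 2·[1.92·2.8·6.9·0.35 + 1.12·2.8·13.8·0.39 + 3.36·6.9·13.8·0.39] = 652.514 + 309.275 = 961.788.
Under uncorrelated errors the observed covariances equal the true-score covariances, so only the own-variance terms attenuate.
True-score variance = [0.8²·2.8²·0.61 + 2.4²·6.9²·0.58 + 1.4²·13.8²·0.95] + 309.275 = 516.716 + 309.275 = 825.99.
Reliability = 825.99 / 961.788 = 0.859.

0.859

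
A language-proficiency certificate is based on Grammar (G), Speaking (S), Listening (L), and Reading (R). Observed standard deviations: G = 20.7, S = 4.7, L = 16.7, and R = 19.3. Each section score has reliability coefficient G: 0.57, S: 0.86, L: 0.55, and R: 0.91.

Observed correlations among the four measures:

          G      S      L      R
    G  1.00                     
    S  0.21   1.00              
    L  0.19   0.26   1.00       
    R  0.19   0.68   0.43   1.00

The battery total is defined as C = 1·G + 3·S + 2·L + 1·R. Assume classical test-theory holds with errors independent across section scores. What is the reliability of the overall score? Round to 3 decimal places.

Var(C) = 20.7² + 3²·4.7² + 2²·16.7² + 19.3² + 2·[3·20.7·4.7·0.21 + 2·20.7·16.7·0.19 + 20.7·19.3·0.19 + 6·4.7·16.7·0.26 + 3·4.7·19.3·0.68 + 2·16.7·19.3·0.43] = 2115.35 + 1706.48 = 3821.83.
With uncorrelated errors the cross-covariances are all true-score covariance, so they carry over unchanged; only the diagonal terms shrink to ρᵢσᵢ².
True-score variance = [20.7²·0.57 + 3²·4.7²·0.86 + 2²·16.7²·0.55 + 19.3²·0.91] + 1706.48 = 1367.74 + 1706.48 = 3074.22.
Reliability = 3074.22 / 3821.83 = 0.804.

0.804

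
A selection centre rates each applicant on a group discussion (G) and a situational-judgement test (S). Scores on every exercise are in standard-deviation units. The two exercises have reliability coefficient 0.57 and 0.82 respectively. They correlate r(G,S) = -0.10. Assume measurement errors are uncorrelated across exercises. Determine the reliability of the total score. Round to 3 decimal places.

Var(G+S) = 2 + 2·[(-0.10)] = 2 − 0.2 = 1.8.
Under uncorrelated errors the observed covariances equal the true-score covariances, so only the own-variance terms attenuate.
True-score variance = [0.57 + 0.82] − 0.2 = 1.39 − 0.2 = 1.19.
Reliability = 1.19 / 1.8 = 0.661.

0.661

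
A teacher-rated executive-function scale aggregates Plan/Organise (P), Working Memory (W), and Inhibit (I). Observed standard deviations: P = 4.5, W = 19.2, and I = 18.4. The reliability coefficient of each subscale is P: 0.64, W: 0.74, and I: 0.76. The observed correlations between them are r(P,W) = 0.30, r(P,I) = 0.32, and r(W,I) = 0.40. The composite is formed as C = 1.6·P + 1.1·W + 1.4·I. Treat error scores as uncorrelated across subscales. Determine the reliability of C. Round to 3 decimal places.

0.837

Var(C) = 1.6²·4.5² + 1.1²·19.2² + 1.4²·18.4² + 2·[1.76·4.5·19.2·0.30 + 2.24·4.5·18.4·0.32 + 1.54·19.2·18.4·0.40] = 1161.47 + 645.181 = 1806.65.
Because errors are independent across components, Cov(Tᵢ,Tⱼ) = Cov(Xᵢ,Xⱼ); the off-diagonal part of the true-score variance is the same as above.
True-score variance = [1.6²·4.5²·0.64 + 1.1²·19.2²·0.74 + 1.4²·18.4²·0.76] + 645.181 = 867.577 + 645.181 = 1512.76.
Reliability = 1512.76 / 1806.65 = 0.837.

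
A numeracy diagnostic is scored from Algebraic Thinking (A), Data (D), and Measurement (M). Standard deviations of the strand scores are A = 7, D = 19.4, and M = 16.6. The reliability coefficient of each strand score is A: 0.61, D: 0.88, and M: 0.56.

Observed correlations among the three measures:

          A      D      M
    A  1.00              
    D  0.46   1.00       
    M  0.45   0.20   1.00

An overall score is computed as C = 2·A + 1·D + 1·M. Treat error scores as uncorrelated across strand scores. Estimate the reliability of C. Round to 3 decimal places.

0.831

Var(C) = 2²·7² + 19.4² + 16.6² + 2·[2·7·19.4·0.46 + 2·7·16.6·0.45 + 19.4·16.6·0.20] = 847.92 + 587.848 = 1435.77.
Because errors are independent across components, Cov(Tᵢ,Tⱼ) = Cov(Xᵢ,Xⱼ); the off-diagonal part of the true-score variance is the same as above.
True-score variance = [2²·7²·0.61 + 19.4²·0.88 + 16.6²·0.56] + 587.848 = 605.07 + 587.848 = 1192.92.
Reliability = 1192.92 / 1435.77 = 0.831.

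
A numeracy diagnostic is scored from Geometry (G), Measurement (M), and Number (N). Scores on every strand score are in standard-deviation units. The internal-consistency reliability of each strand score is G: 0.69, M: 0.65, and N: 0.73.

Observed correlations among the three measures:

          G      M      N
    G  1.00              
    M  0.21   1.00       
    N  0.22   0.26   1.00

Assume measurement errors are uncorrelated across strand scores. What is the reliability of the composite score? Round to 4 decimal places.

Var(G+M+N) = 3 + 2·[0.21 + 0.22 + 0.26] = 3 + 1.38 = 4.38.
Because errors are independent across components, Cov(Tᵢ,Tⱼ) = Cov(Xᵢ,Xⱼ); the off-diagonal part of the true-score variance is the same as above.
True-score variance = [0.69 + 0.65 + 0.73] + 1.38 = 2.07 + 1.38 = 3.45.
Reliability = 3.45 / 4.38 = 0.7877.

0.7877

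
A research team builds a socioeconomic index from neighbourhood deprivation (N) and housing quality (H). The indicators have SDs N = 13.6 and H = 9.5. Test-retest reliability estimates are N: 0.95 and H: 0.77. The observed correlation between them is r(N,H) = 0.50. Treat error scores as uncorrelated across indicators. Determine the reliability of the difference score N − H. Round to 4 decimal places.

Var(N−H) = 13.6² + 9.5² − 2·13.6·9.5·0.50 = 275.21 − 129.2 = 146.01.
With uncorrelated errors the cross-covariances are all true-score covariance, so they carry over unchanged; only the diagonal terms shrink to ρᵢσᵢ².
True-score variance = [13.6²·0.95 + 9.5²·0.77] − 129.2 = 245.204 − 129.2 = 116.004.
Reliability = 116.004 / 146.01 = 0.7945.

0.7945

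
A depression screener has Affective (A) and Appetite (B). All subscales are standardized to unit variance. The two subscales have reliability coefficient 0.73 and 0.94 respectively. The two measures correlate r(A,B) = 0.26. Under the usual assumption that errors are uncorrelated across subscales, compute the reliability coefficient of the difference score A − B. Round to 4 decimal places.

Var(A−B) = 1 + 1 − 2·0.26 = 2 − 0.52 = 1.48.
Under uncorrelated errors the observed covariances equal the true-score covariances, so only the own-variance terms attenuate.
True-score variance = [0.73 + 0.94] − 0.52 = 1.67 − 0.52 = 1.15.
Reliability = 1.15 / 1.48 = 0.7770.

0.7770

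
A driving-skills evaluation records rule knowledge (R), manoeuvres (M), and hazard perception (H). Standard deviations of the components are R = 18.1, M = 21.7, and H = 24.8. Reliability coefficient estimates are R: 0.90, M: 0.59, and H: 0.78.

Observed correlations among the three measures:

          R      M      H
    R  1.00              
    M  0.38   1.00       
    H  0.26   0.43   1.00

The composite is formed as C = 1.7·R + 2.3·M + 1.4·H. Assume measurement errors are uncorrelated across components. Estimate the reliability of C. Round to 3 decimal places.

Var(C) = 1.7²·18.1² + 2.3²·21.7² + 1.4²·24.8² + 2·[3.91·18.1·21.7·0.38 + 2.38·18.1·24.8·0.26 + 3.22·21.7·24.8·0.43] = 4643.28 + 3212.96 = 7856.24.
Under uncorrelated errors the observed covariances equal the true-score covariances, so only the own-variance terms attenuate.
True-score variance = [1.7²·18.1²·0.90 + 2.3²·21.7²·0.59 + 1.4²·24.8²·0.78] + 3212.96 = 3262.08 + 3212.96 = 6475.04.
Reliability = 6475.04 / 7856.24 = 0.824.

0.824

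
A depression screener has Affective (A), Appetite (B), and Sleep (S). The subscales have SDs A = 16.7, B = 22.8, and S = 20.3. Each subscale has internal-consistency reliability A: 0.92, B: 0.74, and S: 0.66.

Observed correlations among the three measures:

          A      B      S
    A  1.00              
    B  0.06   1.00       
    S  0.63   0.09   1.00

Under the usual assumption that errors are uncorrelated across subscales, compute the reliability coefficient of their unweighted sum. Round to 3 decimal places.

Var(A+B+S) = 16.7² + 22.8² + 20.3² + 2·[16.7·22.8·0.06 + 16.7·20.3·0.63 + 22.8·20.3·0.09] = 1210.82 + 556.155 = 1766.98.
Under uncorrelated errors the observed covariances equal the true-score covariances, so only the own-variance terms attenuate.
True-score variance = [16.7²·0.92 + 22.8²·0.74 + 20.3²·0.66] + 556.155 = 913.24 + 556.155 = 1469.39.
Reliability = 1469.39 / 1766.98 = 0.832.

0.832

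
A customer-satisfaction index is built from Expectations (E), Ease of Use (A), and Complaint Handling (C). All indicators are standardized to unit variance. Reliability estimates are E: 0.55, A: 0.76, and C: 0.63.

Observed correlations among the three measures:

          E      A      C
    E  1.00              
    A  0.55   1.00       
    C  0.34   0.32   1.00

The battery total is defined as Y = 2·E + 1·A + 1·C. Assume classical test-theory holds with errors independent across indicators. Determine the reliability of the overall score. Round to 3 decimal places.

Var(Y) = 2² + 1 + 1 + 2·[2·0.55 + 2·0.34 + 0.32] = 6 + 4.2 = 10.2.
Because errors are independent across components, Cov(Tᵢ,Tⱼ) = Cov(Xᵢ,Xⱼ); the off-diagonal part of the true-score variance is the same as above.
True-score variance = [2²·0.55 + 0.76 + 0.63] + 4.2 = 3.59 + 4.2 = 7.79.
Reliability = 7.79 / 10.2 = 0.764.

0.764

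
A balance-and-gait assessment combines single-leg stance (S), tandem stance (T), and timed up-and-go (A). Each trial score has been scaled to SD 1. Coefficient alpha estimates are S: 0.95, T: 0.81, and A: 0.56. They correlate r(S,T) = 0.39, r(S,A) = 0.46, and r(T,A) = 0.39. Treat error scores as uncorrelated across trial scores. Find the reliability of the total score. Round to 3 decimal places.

Var(S+T+A) = 3 + 2·[0.39 + 0.46 + 0.39] = 3 + 2.48 = 5.48.
Under uncorrelated errors the observed covariances equal the true-score covariances, so only the own-variance terms attenuate.
True-score variance = [0.95 + 0.81 + 0.56] + 2.48 = 2.32 + 2.48 = 4.8.
Reliability = 4.8 / 5.48 = 0.876.

0.876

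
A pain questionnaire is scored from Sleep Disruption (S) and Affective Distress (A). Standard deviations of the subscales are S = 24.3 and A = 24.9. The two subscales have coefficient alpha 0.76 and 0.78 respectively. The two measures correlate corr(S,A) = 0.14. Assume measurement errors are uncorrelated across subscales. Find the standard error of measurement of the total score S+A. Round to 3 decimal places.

Var(total) = 1210.5 + 169.42 = 1379.92.
True-score variance = 932.38 + 169.42 = 1101.8, so reliability = 0.7985.
Error variance = 1379.92 − 1101.8 = 278.12; SEM = √278.12 = 16.677.

16.677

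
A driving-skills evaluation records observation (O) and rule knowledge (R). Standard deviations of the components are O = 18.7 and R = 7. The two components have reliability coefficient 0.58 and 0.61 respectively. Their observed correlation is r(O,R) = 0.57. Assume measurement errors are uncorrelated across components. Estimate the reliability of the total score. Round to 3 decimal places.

0.697

Var(O+R) = 18.7² + 7² + 2·[18.7·7·0.57] = 398.69 + 149.226 = 547.916.
With uncorrelated errors the cross-covariances are all true-score covariance, so they carry over unchanged; only the diagonal terms shrink to ρᵢσᵢ².
True-score variance = [18.7²·0.58 + 7²·0.61] + 149.226 = 232.71 + 149.226 = 381.936.
Reliability = 381.936 / 547.916 = 0.697.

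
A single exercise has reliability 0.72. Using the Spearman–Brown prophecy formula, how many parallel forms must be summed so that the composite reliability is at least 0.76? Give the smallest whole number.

k ≥ ρ*(1−ρ₁)/(ρ₁(1−ρ*)) = 0.76·0.28 / (0.72·0.24) = 1.231.
Smallest integer k = 2.

2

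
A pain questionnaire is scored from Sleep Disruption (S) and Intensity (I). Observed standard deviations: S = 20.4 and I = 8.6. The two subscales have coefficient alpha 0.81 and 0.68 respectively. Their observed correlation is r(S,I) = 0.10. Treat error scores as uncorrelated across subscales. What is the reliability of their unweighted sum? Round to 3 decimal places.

0.804

Var(S+I) = 20.4² + 8.6² + 2·[20.4·8.6·0.10] = 490.12 + 35.088 = 525.208.
Because errors are independent across components, Cov(Tᵢ,Tⱼ) = Cov(Xᵢ,Xⱼ); the off-diagonal part of the true-score variance is the same as above.
True-score variance = [20.4²·0.81 + 8.6²·0.68] + 35.088 = 387.382 + 35.088 = 422.47.
Reliability = 422.47 / 525.208 = 0.804.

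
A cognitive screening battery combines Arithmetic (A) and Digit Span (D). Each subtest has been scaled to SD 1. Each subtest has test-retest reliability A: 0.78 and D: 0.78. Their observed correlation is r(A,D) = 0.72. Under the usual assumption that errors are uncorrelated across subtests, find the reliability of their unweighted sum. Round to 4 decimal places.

Var(A+D) = 2 + 2·[0.72] = 2 + 1.44 = 3.44.
With uncorrelated errors the cross-covariances are all true-score covariance, so they carry over unchanged; only the diagonal terms shrink to ρᵢσᵢ².
True-score variance = [0.78 + 0.78] + 1.44 = 1.56 + 1.44 = 3.
Reliability = 3 / 3.44 = 0.8721.

0.8721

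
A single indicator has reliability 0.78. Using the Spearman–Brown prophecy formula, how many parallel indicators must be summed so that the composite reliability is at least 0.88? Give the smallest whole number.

3

k ≥ ρ*(1−ρ₁)/(ρ₁(1−ρ*)) = 0.88·0.22 / (0.78·0.12) = 2.068.
Smallest integer k = 3.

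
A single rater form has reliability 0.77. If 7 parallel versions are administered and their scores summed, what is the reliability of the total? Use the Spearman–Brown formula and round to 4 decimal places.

0.9591

ρ_k = kρ / (1 + (k−1)ρ) = 7·0.77 / (1 + 6·0.77) = 5.390 / 5.620 = 0.9591.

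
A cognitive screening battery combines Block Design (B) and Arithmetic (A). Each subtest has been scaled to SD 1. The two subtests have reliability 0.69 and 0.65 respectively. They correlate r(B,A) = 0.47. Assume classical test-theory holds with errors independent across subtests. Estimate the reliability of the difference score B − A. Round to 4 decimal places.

Var(B−A) = 1 + 1 − 2·0.47 = 2 − 0.94 = 1.06.
Because errors are independent across components, Cov(Tᵢ,Tⱼ) = Cov(Xᵢ,Xⱼ); the off-diagonal part of the true-score variance is the same as above.
True-score variance = [0.69 + 0.65] − 0.94 = 1.34 − 0.94 = 0.4.
Reliability = 0.4 / 1.06 = 0.3774.

0.3774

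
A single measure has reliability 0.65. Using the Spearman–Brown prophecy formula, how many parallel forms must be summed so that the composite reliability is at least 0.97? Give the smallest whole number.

k ≥ ρ*(1−ρ₁)/(ρ₁(1−ρ*)) = 0.97·0.35 / (0.65·0.03) = 17.410.
Smallest integer k = 18.

18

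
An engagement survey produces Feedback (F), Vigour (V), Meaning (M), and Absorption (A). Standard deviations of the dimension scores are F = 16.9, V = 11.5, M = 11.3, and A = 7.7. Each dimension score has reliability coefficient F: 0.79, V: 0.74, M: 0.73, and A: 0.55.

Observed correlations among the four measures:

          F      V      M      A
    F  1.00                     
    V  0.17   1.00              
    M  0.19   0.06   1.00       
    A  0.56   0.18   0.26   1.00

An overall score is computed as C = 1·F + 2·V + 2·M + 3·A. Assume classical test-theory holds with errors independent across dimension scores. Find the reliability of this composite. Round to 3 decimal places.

Var(C) = 16.9² + 2²·11.5² + 2²·11.3² + 3²·7.7² + 2·[2·16.9·11.5·0.17 + 2·16.9·11.3·0.19 + 3·16.9·7.7·0.56 + 4·11.5·11.3·0.06 + 6·11.5·7.7·0.18 + 6·11.3·7.7·0.26] = 1858.98 + 1239.65 = 3098.63.
With uncorrelated errors the cross-covariances are all true-score covariance, so they carry over unchanged; only the diagonal terms shrink to ρᵢσᵢ².
True-score variance = [16.9²·0.79 + 2²·11.5²·0.74 + 2²·11.3²·0.73 + 3²·7.7²·0.55] + 1239.65 = 1283.43 + 1239.65 = 2523.08.
Reliability = 2523.08 / 3098.63 = 0.814.

0.814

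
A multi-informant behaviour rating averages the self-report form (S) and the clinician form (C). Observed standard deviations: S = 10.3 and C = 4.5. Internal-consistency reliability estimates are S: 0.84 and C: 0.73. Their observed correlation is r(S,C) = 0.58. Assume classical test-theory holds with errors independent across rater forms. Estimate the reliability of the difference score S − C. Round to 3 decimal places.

0.691

Var(S−C) = 10.3² + 4.5² − 2·10.3·4.5·0.58 = 126.34 − 53.766 = 72.574.
Because errors are independent across components, Cov(Tᵢ,Tⱼ) = Cov(Xᵢ,Xⱼ); the off-diagonal part of the true-score variance is the same as above.
True-score variance = [10.3²·0.84 + 4.5²·0.73] − 53.766 = 103.898 − 53.766 = 50.1321.
Reliability = 50.1321 / 72.574 = 0.691.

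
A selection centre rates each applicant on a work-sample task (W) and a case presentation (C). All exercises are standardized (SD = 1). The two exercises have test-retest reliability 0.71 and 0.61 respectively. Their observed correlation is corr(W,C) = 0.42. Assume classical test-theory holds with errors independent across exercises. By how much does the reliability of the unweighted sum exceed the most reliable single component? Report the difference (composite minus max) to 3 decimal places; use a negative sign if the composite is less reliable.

Var(sum) = 2 + 0.84 = 2.84; true-score variance = 1.32 + 0.84 = 2.16; composite reliability = 0.7606.
Max component reliability = 0.7100.
Difference = 0.7606 − 0.7100 = 0.051.

0.051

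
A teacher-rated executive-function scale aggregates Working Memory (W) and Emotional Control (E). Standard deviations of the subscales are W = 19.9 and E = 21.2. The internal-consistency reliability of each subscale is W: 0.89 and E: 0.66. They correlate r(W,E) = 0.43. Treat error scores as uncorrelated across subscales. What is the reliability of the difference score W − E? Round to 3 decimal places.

Var(W−E) = 19.9² + 21.2² − 2·19.9·21.2·0.43 = 845.45 − 362.817 = 482.633.
With uncorrelated errors the cross-covariances are all true-score covariance, so they carry over unchanged; only the diagonal terms shrink to ρᵢσᵢ².
True-score variance = [19.9²·0.89 + 21.2²·0.66] − 362.817 = 649.079 − 362.817 = 286.262.
Reliability = 286.262 / 482.633 = 0.593.

0.593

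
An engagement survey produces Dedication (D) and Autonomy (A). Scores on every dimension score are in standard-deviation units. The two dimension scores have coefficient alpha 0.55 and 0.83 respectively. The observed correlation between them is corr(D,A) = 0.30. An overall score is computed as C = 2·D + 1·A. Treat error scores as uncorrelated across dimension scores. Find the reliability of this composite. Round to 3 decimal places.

0.682

Var(C) = 2² + 1 + 2·[2·0.30] = 5 + 1.2 = 6.2.
Under uncorrelated errors the observed covariances equal the true-score covariances, so only the own-variance terms attenuate.
True-score variance = [2²·0.55 + 0.83] + 1.2 = 3.03 + 1.2 = 4.23.
Reliability = 4.23 / 6.2 = 0.682.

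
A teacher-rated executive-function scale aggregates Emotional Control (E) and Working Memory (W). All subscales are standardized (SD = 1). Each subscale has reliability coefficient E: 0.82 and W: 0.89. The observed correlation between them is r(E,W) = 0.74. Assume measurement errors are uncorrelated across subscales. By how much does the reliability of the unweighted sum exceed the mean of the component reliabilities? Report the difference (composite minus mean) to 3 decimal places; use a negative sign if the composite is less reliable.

0.062

Var(sum) = 2 + 1.48 = 3.48; true-score variance = 1.71 + 1.48 = 3.19; composite reliability = 0.9167.
Mean component reliability = 0.8550.
Difference = 0.9167 − 0.8550 = 0.062.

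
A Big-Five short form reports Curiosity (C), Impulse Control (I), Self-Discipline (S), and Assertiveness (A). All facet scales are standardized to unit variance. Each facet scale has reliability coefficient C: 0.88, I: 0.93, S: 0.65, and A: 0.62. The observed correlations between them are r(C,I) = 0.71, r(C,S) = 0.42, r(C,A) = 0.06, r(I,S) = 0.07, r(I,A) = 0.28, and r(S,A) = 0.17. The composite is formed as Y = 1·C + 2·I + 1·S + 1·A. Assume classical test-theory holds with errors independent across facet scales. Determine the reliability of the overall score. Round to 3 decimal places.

0.910

Var(Y) = 1 + 2² + 1 + 1 + 2·[2·0.71 + 0.42 + 0.06 + 2·0.07 + 2·0.28 + 0.17] = 7 + 5.54 = 12.54.
With uncorrelated errors the cross-covariances are all true-score covariance, so they carry over unchanged; only the diagonal terms shrink to ρᵢσᵢ².
True-score variance = [0.88 + 2²·0.93 + 0.65 + 0.62] + 5.54 = 5.87 + 5.54 = 11.41.
Reliability = 11.41 / 12.54 = 0.910.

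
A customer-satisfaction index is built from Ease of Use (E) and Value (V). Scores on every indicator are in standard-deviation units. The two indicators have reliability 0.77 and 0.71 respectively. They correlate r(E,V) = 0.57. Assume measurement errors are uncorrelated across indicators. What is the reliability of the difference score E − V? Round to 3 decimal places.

Var(E−V) = 1 + 1 − 2·0.57 = 2 − 1.14 = 0.86.
With uncorrelated errors the cross-covariances are all true-score covariance, so they carry over unchanged; only the diagonal terms shrink to ρᵢσᵢ².
True-score variance = [0.77 + 0.71] − 1.14 = 1.48 − 1.14 = 0.34.
Reliability = 0.34 / 0.86 = 0.395.

0.395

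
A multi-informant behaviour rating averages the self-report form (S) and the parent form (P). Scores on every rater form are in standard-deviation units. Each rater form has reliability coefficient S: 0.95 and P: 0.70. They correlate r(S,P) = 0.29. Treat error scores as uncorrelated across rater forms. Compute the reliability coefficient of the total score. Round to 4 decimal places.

0.8643

Var(S+P) = 2 + 2·[0.29] = 2 + 0.58 = 2.58.
Under uncorrelated errors the observed covariances equal the true-score covariances, so only the own-variance terms attenuate.
True-score variance = [0.95 + 0.70] + 0.58 = 1.65 + 0.58 = 2.23.
Reliability = 2.23 / 2.58 = 0.8643.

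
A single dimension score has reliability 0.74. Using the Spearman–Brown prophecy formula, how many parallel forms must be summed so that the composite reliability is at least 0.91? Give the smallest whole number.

k ≥ ρ*(1−ρ₁)/(ρ₁(1−ρ*)) = 0.91·0.26 / (0.74·0.09) = 3.553.
Smallest integer k = 4.

4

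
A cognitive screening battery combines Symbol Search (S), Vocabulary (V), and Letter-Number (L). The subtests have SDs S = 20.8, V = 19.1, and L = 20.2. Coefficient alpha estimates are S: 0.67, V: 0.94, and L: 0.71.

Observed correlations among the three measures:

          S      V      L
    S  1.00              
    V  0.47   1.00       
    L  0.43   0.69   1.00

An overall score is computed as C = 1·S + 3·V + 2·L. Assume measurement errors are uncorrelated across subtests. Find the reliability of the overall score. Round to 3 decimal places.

0.922

Var(C) = 20.8² + 3²·19.1² + 2²·20.2² + 2·[3·20.8·19.1·0.47 + 2·20.8·20.2·0.43 + 6·19.1·20.2·0.69] = 5348.09 + 5037.59 = 10385.7.
With uncorrelated errors the cross-covariances are all true-score covariance, so they carry over unchanged; only the diagonal terms shrink to ρᵢσᵢ².
True-score variance = [20.8²·0.67 + 3²·19.1²·0.94 + 2²·20.2²·0.71] + 5037.59 = 4534.99 + 5037.59 = 9572.59.
Reliability = 9572.59 / 10385.7 = 0.922.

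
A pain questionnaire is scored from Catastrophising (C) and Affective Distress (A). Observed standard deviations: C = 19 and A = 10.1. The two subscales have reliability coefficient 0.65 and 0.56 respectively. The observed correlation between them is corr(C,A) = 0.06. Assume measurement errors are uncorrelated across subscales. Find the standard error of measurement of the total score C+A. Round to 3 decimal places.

Var(total) = 463.01 + 23.028 = 486.038.
True-score variance = 291.776 + 23.028 = 314.804, so reliability = 0.6477.
Error variance = 486.038 − 314.804 = 171.234; SEM = √171.234 = 13.086.

13.086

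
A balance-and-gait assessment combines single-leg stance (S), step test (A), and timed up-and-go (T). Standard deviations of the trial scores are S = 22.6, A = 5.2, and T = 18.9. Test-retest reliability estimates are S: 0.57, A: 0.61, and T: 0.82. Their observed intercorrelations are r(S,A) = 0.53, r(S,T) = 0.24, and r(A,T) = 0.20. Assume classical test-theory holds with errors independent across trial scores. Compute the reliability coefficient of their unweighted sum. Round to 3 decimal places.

0.767

Var(S+A+T) = 22.6² + 5.2² + 18.9² + 2·[22.6·5.2·0.53 + 22.6·18.9·0.24 + 5.2·18.9·0.20] = 895.01 + 368.91 = 1263.92.
Because errors are independent across components, Cov(Tᵢ,Tⱼ) = Cov(Xᵢ,Xⱼ); the off-diagonal part of the true-score variance is the same as above.
True-score variance = [22.6²·0.57 + 5.2²·0.61 + 18.9²·0.82] + 368.91 = 600.54 + 368.91 = 969.45.
Reliability = 969.45 / 1263.92 = 0.767.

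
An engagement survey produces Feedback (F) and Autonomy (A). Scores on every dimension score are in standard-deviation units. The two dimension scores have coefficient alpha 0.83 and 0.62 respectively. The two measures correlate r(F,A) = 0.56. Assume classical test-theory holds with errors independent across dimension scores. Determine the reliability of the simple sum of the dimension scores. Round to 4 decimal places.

0.8237

Var(F+A) = 2 + 2·[0.56] = 2 + 1.12 = 3.12.
With uncorrelated errors the cross-covariances are all true-score covariance, so they carry over unchanged; only the diagonal terms shrink to ρᵢσᵢ².
True-score variance = [0.83 + 0.62] + 1.12 = 1.45 + 1.12 = 2.57.
Reliability = 2.57 / 3.12 = 0.8237.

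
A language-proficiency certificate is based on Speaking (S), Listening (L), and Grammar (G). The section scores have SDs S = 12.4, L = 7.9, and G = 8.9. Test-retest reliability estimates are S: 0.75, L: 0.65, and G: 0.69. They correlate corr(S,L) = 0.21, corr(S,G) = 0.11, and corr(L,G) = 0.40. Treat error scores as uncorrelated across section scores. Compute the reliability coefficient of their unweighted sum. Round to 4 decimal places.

Var(S+L+G) = 12.4² + 7.9² + 8.9² + 2·[12.4·7.9·0.21 + 12.4·8.9·0.11 + 7.9·8.9·0.40] = 295.38 + 121.67 = 417.05.
With uncorrelated errors the cross-covariances are all true-score covariance, so they carry over unchanged; only the diagonal terms shrink to ρᵢσᵢ².
True-score variance = [12.4²·0.75 + 7.9²·0.65 + 8.9²·0.69] + 121.67 = 210.541 + 121.67 = 332.212.
Reliability = 332.212 / 417.05 = 0.7966.

0.7966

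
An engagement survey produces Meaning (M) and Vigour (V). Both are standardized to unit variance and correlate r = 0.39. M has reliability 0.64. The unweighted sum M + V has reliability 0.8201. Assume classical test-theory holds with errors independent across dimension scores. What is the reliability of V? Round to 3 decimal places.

0.860

Var(M+V) = 2 + 2·0.39 = 2.780.
True-score variance = ρ_M + ρ_V + 2·0.39, so 0.8201 = (0.64 + ρ_V + 0.78) / 2.780.
ρ_V = 0.8201·2.780 − 0.64 − 0.78 = 0.860.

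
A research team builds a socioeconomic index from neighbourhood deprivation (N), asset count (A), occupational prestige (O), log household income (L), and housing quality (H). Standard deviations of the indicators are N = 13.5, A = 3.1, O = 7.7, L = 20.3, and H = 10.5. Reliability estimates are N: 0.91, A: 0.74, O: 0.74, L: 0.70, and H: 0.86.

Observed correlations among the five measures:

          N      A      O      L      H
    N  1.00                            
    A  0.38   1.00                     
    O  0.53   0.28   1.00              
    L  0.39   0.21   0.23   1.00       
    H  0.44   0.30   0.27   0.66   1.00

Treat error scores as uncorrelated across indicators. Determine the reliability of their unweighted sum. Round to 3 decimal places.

Var(N+A+O+L+H) = 13.5² + 3.1² + 7.7² + 20.3² + 10.5² + 2·[13.5·3.1·0.38 + 13.5·7.7·0.53 + 13.5·20.3·0.39 + 13.5·10.5·0.44 + 3.1·7.7·0.28 + 3.1·20.3·0.21 + 3.1·10.5·0.30 + 7.7·20.3·0.23 + 7.7·10.5·0.27 + 20.3·10.5·0.66] = 773.49 + 936.739 = 1710.23.
Because errors are independent across components, Cov(Tᵢ,Tⱼ) = Cov(Xᵢ,Xⱼ); the off-diagonal part of the true-score variance is the same as above.
True-score variance = [13.5²·0.91 + 3.1²·0.74 + 7.7²·0.74 + 20.3²·0.70 + 10.5²·0.86] + 936.739 = 600.111 + 936.739 = 1536.85.
Reliability = 1536.85 / 1710.23 = 0.899.

0.899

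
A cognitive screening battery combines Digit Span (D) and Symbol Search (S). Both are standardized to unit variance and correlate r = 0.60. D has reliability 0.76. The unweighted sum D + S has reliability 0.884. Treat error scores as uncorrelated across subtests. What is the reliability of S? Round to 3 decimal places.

Var(D+S) = 2 + 2·0.60 = 3.200.
True-score variance = ρ_D + ρ_S + 2·0.60, so 0.884 = (0.76 + ρ_S + 1.20) / 3.200.
ρ_S = 0.884·3.200 − 0.76 − 1.20 = 0.869.

0.869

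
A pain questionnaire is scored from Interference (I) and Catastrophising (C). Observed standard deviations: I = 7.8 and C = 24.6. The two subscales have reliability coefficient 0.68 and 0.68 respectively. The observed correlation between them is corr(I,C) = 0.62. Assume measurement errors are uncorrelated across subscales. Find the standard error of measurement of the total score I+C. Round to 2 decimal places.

Var(total) = 666 + 237.931 = 903.931.
True-score variance = 452.88 + 237.931 = 690.811, so reliability = 0.7642.
Error variance = 903.931 − 690.811 = 213.12; SEM = √213.12 = 14.60.

14.60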